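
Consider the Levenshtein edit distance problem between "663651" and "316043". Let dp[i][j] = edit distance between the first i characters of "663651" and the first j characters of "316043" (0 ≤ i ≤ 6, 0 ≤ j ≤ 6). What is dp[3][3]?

3

   ''  3  1  6  0  4  3
''  0  1  2  3  4  5  6
 6  1  1  2  2  3  4  5
 6  2  2  2  2  3  4  5
 3  3  2  3  3  3  4  4
 6  4  3  3  3  4  4  5
 5  5  4  4  4  4  5  5
 1  6  5  4  5  5  5  6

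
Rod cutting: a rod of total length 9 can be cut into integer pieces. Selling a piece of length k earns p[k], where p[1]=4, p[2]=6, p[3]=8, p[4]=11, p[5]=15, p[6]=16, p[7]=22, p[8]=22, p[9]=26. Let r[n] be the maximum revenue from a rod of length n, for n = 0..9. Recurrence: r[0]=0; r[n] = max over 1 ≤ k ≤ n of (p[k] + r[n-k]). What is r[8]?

   n    0    1    2    3    4    5    6    7    8    9
r[n]    0    4    8   12   16   20   24   28   32   36

32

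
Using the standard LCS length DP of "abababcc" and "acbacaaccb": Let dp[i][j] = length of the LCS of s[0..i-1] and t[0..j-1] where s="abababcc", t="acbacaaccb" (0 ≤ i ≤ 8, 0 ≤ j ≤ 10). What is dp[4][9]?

   ''  a  c  b  a  c  a  a  c  c  b
''  0  0  0  0  0  0  0  0  0  0  0
 a  0  1  1  1  1  1  1  1  1  1  1
 b  0  1  1  2  2  2  2  2  2  2  2
 a  0  1  1  2  3  3  3  3  3  3  3
 b  0  1  1  2  3  3  3  3  3  3  4
 a  0  1  1  2  3  3  4  4  4  4  4
 b  0  1  1  2  3  3  4  4  4  4  5
 c  0  1  2  2  3  4  4  4  5  5  5
 c  0  1  2  2  3  4  4  4  5  6  6

3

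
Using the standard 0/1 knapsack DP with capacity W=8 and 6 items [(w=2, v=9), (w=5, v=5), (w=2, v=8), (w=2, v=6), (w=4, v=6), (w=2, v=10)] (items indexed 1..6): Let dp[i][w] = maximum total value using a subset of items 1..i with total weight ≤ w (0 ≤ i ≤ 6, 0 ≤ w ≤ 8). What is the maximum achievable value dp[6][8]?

33

i\w   0   1   2   3   4   5   6   7   8
  0   0   0   0   0   0   0   0   0   0
  1   0   0   9   9   9   9   9   9   9
  2   0   0   9   9   9   9   9  14  14
  3   0   0   9   9  17  17  17  17  17
  4   0   0   9   9  17  17  23  23  23
  5   0   0   9   9  17  17  23  23  23
  6   0   0  10  10  19  19  27  27  33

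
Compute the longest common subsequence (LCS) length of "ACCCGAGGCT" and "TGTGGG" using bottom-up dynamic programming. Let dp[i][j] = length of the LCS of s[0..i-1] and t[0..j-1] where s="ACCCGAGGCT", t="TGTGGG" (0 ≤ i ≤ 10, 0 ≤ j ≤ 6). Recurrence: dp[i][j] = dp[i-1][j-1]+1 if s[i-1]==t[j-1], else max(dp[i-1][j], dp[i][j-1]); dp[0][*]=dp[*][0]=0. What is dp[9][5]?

   ''  T  G  T  G  G  G
''  0  0  0  0  0  0  0
 A  0  0  0  0  0  0  0
 C  0  0  0  0  0  0  0
 C  0  0  0  0  0  0  0
 C  0  0  0  0  0  0  0
 G  0  0  1  1  1  1  1
 A  0  0  1  1  1  1  1
 G  0  0  1  1  2  2  2
 G  0  0  1  1  2  3  3
 C  0  0  1  1  2  3  3
 T  0  1  1  2  2  3  3

3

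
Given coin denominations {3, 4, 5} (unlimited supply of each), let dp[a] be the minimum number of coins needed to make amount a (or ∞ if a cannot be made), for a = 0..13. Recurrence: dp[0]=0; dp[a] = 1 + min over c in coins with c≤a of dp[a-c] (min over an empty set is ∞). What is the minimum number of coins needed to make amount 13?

3

 a  0  1  2  3  4  5  6  7  8  9 10 11 12 13
dp  0  -  -  1  1  1  2  2  2  2  2  3  3  3
(- denotes ∞ / unreachable)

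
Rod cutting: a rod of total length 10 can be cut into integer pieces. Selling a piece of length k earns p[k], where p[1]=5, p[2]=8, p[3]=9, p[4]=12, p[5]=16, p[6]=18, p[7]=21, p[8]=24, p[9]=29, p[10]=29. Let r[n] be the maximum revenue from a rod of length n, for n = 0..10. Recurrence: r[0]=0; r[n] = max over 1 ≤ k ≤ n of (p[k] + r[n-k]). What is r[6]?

   n    0    1    2    3    4    5    6    7    8    9   10
r[n]    0    5   10   15   20   25   30   35   40   45   50

30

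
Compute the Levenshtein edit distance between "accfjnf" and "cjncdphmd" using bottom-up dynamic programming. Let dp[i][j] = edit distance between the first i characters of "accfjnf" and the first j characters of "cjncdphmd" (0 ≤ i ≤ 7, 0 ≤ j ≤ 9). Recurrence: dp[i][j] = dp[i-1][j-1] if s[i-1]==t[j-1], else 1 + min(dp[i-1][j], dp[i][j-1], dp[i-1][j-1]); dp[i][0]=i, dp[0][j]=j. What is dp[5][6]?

   ''  c  j  n  c  d  p  h  m  d
''  0  1  2  3  4  5  6  7  8  9
 a  1  1  2  3  4  5  6  7  8  9
 c  2  1  2  3  3  4  5  6  7  8
 c  3  2  2  3  3  4  5  6  7  8
 f  4  3  3  3  4  4  5  6  7  8
 j  5  4  3  4  4  5  5  6  7  8
 n  6  5  4  3  4  5  6  6  7  8
 f  7  6  5  4  4  5  6  7  7  8

5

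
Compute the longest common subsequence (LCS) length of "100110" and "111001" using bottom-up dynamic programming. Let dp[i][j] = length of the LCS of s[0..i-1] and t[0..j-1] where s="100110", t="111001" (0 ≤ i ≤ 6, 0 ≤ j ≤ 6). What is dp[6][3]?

3

   ''  1  1  1  0  0  1
''  0  0  0  0  0  0  0
 1  0  1  1  1  1  1  1
 0  0  1  1  1  2  2  2
 0  0  1  1  1  2  3  3
 1  0  1  2  2  2  3  4
 1  0  1  2  3  3  3  4
 0  0  1  2  3  4  4  4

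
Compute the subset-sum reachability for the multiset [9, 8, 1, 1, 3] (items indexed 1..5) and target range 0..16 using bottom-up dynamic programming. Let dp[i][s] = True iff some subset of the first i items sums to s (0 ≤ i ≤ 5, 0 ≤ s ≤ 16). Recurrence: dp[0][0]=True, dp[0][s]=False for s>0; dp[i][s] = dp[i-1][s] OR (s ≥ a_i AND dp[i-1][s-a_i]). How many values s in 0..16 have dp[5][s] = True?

i\s   0   1   2   3   4   5   6   7   8   9  10  11  12  13  14  15  16
  0   T   F   F   F   F   F   F   F   F   F   F   F   F   F   F   F   F
  1   T   F   F   F   F   F   F   F   F   T   F   F   F   F   F   F   F
  2   T   F   F   F   F   F   F   F   T   T   F   F   F   F   F   F   F
  3   T   T   F   F   F   F   F   F   T   T   T   F   F   F   F   F   F
  4   T   T   T   F   F   F   F   F   T   T   T   T   F   F   F   F   F
  5   T   T   T   T   T   T   F   F   T   T   T   T   T   T   T   F   F

13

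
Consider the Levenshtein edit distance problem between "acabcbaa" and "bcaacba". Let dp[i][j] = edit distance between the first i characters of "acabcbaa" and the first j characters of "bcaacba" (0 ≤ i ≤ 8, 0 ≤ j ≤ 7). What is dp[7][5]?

4

   ''  b  c  a  a  c  b  a
''  0  1  2  3  4  5  6  7
 a  1  1  2  2  3  4  5  6
 c  2  2  1  2  3  3  4  5
 a  3  3  2  1  2  3  4  4
 b  4  3  3  2  2  3  3  4
 c  5  4  3  3  3  2  3  4
 b  6  5  4  4  4  3  2  3
 a  7  6  5  4  4  4  3  2
 a  8  7  6  5  4  5  4  3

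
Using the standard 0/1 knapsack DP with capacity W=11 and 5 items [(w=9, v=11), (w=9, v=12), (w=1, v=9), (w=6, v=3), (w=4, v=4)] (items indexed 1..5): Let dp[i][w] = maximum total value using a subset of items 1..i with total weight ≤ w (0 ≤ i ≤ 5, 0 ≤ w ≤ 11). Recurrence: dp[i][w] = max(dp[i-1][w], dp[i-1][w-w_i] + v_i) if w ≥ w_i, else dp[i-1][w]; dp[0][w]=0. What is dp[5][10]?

21

i\w   0   1   2   3   4   5   6   7   8   9  10  11
  0   0   0   0   0   0   0   0   0   0   0   0   0
  1   0   0   0   0   0   0   0   0   0  11  11  11
  2   0   0   0   0   0   0   0   0   0  12  12  12
  3   0   9   9   9   9   9   9   9   9  12  21  21
  4   0   9   9   9   9   9   9  12  12  12  21  21
  5   0   9   9   9   9  13  13  13  13  13  21  21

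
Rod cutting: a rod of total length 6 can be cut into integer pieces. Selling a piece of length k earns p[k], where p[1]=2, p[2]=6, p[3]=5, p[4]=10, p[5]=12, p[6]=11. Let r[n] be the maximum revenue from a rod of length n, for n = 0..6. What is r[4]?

   n    0    1    2    3    4    5    6
r[n]    0    2    6    8   12   14   18

12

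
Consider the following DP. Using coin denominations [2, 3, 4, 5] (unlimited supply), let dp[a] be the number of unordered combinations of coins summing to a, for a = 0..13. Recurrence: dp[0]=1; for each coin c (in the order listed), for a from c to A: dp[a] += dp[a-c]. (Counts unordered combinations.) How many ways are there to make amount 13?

10

after  coin     0     1     2     3     4     5     6     7     8     9    10    11    12    13
          2     1     0     1     0     1     0     1     0     1     0     1     0     1     0
          3     1     0     1     1     1     1     2     1     2     2     2     2     3     2
          4     1     0     1     1     2     1     3     2     4     3     5     4     7     5
          5     1     0     1     1     2     2     3     3     5     5     7     7    10    10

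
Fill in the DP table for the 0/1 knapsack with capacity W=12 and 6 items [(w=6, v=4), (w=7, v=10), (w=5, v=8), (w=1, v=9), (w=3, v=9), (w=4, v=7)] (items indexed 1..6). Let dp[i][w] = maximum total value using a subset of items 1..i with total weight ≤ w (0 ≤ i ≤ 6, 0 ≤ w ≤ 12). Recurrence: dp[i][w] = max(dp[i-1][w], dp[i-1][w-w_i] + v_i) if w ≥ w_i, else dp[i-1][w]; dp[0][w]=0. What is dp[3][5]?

8

i\w   0   1   2   3   4   5   6   7   8   9  10  11  12
  0   0   0   0   0   0   0   0   0   0   0   0   0   0
  1   0   0   0   0   0   0   4   4   4   4   4   4   4
  2   0   0   0   0   0   0   4  10  10  10  10  10  10
  3   0   0   0   0   0   8   8  10  10  10  10  12  18
  4   0   9   9   9   9   9  17  17  19  19  19  19  21
  5   0   9   9   9  18  18  18  18  19  26  26  28  28
  6   0   9   9   9  18  18  18  18  25  26  26  28  28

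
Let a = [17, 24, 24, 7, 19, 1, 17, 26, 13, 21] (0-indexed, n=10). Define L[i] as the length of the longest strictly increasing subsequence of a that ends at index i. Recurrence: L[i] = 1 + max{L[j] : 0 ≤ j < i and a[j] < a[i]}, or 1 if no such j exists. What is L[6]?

   i    0    1    2    3    4    5    6    7    8    9
a[i]   17   24   24    7   19    1   17   26   13   21
L[i]    1    2    2    1    2    1    2    3    2    3

2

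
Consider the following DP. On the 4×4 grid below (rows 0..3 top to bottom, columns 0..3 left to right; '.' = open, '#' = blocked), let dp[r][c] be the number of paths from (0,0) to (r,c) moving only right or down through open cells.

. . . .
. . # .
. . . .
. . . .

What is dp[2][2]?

r\c   0   1   2   3
  0   1   1   1   1
  1   1   2   0   1
  2   1   3   3   4
  3   1   4   7  11

3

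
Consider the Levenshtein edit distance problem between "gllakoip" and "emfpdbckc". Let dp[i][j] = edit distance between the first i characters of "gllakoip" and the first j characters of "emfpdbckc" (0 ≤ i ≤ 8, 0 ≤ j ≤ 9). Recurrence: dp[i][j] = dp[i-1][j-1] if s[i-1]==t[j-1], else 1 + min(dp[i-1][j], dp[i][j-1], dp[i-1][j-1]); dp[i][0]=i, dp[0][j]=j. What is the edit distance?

9

   ''  e  m  f  p  d  b  c  k  c
''  0  1  2  3  4  5  6  7  8  9
 g  1  1  2  3  4  5  6  7  8  9
 l  2  2  2  3  4  5  6  7  8  9
 l  3  3  3  3  4  5  6  7  8  9
 a  4  4  4  4  4  5  6  7  8  9
 k  5  5  5  5  5  5  6  7  7  8
 o  6  6  6  6  6  6  6  7  8  8
 i  7  7  7  7  7  7  7  7  8  9
 p  8  8  8  8  7  8  8  8  8  9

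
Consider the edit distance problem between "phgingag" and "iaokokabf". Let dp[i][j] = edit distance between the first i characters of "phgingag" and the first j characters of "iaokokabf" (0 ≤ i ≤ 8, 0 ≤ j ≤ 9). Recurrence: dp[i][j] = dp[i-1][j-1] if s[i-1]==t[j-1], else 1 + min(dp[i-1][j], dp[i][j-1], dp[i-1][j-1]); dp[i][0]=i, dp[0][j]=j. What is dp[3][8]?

8

   ''  i  a  o  k  o  k  a  b  f
''  0  1  2  3  4  5  6  7  8  9
 p  1  1  2  3  4  5  6  7  8  9
 h  2  2  2  3  4  5  6  7  8  9
 g  3  3  3  3  4  5  6  7  8  9
 i  4  3  4  4  4  5  6  7  8  9
 n  5  4  4  5  5  5  6  7  8  9
 g  6  5  5  5  6  6  6  7  8  9
 a  7  6  5  6  6  7  7  6  7  8
 g  8  7  6  6  7  7  8  7  7  8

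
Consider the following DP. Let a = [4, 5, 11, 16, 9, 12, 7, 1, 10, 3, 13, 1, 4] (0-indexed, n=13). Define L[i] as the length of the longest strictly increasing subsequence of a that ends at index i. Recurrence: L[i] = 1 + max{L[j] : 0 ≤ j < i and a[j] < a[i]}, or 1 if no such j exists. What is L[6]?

   i    0    1    2    3    4    5    6    7    8    9   10   11   12
a[i]    4    5   11   16    9   12    7    1   10    3   13    1    4
L[i]    1    2    3    4    3    4    3    1    4    2    5    1    3

3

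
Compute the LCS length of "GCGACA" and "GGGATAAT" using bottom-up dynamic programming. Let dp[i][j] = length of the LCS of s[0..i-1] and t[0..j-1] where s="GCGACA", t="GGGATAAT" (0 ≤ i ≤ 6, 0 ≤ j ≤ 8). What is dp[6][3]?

   ''  G  G  G  A  T  A  A  T
''  0  0  0  0  0  0  0  0  0
 G  0  1  1  1  1  1  1  1  1
 C  0  1  1  1  1  1  1  1  1
 G  0  1  2  2  2  2  2  2  2
 A  0  1  2  2  3  3  3  3  3
 C  0  1  2  2  3  3  3  3  3
 A  0  1  2  2  3  3  4  4  4

2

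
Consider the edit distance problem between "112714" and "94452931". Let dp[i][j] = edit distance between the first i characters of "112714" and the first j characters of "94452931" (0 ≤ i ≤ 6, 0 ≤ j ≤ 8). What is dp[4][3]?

4

   ''  9  4  4  5  2  9  3  1
''  0  1  2  3  4  5  6  7  8
 1  1  1  2  3  4  5  6  7  7
 1  2  2  2  3  4  5  6  7  7
 2  3  3  3  3  4  4  5  6  7
 7  4  4  4  4  4  5  5  6  7
 1  5  5  5  5  5  5  6  6  6
 4  6  6  5  5  6  6  6  7  7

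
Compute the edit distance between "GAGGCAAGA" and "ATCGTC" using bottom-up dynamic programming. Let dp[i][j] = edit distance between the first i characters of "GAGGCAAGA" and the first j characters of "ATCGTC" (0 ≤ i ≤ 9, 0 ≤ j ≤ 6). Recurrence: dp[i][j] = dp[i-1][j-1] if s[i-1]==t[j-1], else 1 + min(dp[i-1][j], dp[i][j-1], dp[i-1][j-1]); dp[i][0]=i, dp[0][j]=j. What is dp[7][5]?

5

   ''  A  T  C  G  T  C
''  0  1  2  3  4  5  6
 G  1  1  2  3  3  4  5
 A  2  1  2  3  4  4  5
 G  3  2  2  3  3  4  5
 G  4  3  3  3  3  4  5
 C  5  4  4  3  4  4  4
 A  6  5  5  4  4  5  5
 A  7  6  6  5  5  5  6
 G  8  7  7  6  5  6  6
 A  9  8  8  7  6  6  7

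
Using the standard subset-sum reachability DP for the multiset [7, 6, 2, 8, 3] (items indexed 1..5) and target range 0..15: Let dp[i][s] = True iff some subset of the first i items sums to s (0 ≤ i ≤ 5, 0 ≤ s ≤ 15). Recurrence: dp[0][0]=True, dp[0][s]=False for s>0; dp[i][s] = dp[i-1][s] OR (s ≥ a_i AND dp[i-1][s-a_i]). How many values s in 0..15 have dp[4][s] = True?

i\s   0   1   2   3   4   5   6   7   8   9  10  11  12  13  14  15
  0   T   F   F   F   F   F   F   F   F   F   F   F   F   F   F   F
  1   T   F   F   F   F   F   F   T   F   F   F   F   F   F   F   F
  2   T   F   F   F   F   F   T   T   F   F   F   F   F   T   F   F
  3   T   F   T   F   F   F   T   T   T   T   F   F   F   T   F   T
  4   T   F   T   F   F   F   T   T   T   T   T   F   F   T   T   T
  5   T   F   T   T   F   T   T   T   T   T   T   T   T   T   T   T

10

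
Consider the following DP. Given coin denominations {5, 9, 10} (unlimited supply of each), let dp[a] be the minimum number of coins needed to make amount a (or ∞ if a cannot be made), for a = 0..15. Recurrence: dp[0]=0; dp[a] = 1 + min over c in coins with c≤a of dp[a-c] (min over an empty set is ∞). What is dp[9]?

1

 a  0  1  2  3  4  5  6  7  8  9 10 11 12 13 14 15
dp  0  -  -  -  -  1  -  -  -  1  1  -  -  -  2  2
(- denotes ∞ / unreachable)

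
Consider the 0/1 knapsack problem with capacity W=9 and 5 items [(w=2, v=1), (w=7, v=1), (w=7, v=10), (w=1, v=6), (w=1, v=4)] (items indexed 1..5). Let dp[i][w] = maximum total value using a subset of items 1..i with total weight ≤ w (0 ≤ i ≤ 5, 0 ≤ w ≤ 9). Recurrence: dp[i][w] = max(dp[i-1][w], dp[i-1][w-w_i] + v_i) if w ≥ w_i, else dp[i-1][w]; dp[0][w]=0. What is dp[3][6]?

1

i\w   0   1   2   3   4   5   6   7   8   9
  0   0   0   0   0   0   0   0   0   0   0
  1   0   0   1   1   1   1   1   1   1   1
  2   0   0   1   1   1   1   1   1   1   2
  3   0   0   1   1   1   1   1  10  10  11
  4   0   6   6   7   7   7   7  10  16  16
  5   0   6  10  10  11  11  11  11  16  20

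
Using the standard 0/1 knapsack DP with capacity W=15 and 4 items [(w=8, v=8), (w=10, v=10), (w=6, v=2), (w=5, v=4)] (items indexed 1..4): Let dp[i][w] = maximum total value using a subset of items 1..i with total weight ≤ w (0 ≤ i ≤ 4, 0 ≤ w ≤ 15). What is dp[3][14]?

10

i\w   0   1   2   3   4   5   6   7   8   9  10  11  12  13  14  15
  0   0   0   0   0   0   0   0   0   0   0   0   0   0   0   0   0
  1   0   0   0   0   0   0   0   0   8   8   8   8   8   8   8   8
  2   0   0   0   0   0   0   0   0   8   8  10  10  10  10  10  10
  3   0   0   0   0   0   0   2   2   8   8  10  10  10  10  10  10
  4   0   0   0   0   0   4   4   4   8   8  10  10  10  12  12  14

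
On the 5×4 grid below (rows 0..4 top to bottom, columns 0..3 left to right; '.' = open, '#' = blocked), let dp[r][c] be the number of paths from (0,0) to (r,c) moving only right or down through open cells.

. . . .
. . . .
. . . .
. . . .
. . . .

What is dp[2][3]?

r\c   0   1   2   3
  0   1   1   1   1
  1   1   2   3   4
  2   1   3   6  10
  3   1   4  10  20
  4   1   5  15  35

10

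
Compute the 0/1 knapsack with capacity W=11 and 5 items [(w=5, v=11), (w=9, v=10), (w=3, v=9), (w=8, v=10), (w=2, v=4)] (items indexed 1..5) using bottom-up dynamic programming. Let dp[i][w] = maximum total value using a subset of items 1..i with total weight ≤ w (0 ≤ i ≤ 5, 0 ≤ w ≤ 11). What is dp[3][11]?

i\w   0   1   2   3   4   5   6   7   8   9  10  11
  0   0   0   0   0   0   0   0   0   0   0   0   0
  1   0   0   0   0   0  11  11  11  11  11  11  11
  2   0   0   0   0   0  11  11  11  11  11  11  11
  3   0   0   0   9   9  11  11  11  20  20  20  20
  4   0   0   0   9   9  11  11  11  20  20  20  20
  5   0   0   4   9   9  13  13  15  20  20  24  24

20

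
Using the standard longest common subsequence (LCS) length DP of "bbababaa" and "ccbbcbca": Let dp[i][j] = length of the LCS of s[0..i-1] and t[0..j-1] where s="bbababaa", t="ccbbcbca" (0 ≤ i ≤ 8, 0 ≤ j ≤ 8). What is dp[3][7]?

   ''  c  c  b  b  c  b  c  a
''  0  0  0  0  0  0  0  0  0
 b  0  0  0  1  1  1  1  1  1
 b  0  0  0  1  2  2  2  2  2
 a  0  0  0  1  2  2  2  2  3
 b  0  0  0  1  2  2  3  3  3
 a  0  0  0  1  2  2  3  3  4
 b  0  0  0  1  2  2  3  3  4
 a  0  0  0  1  2  2  3  3  4
 a  0  0  0  1  2  2  3  3  4

2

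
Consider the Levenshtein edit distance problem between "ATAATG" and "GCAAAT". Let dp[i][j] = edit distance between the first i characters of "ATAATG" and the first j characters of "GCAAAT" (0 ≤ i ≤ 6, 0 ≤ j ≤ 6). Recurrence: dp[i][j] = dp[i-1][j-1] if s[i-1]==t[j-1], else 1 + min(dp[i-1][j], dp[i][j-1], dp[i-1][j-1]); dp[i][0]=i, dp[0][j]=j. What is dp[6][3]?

5

   ''  G  C  A  A  A  T
''  0  1  2  3  4  5  6
 A  1  1  2  2  3  4  5
 T  2  2  2  3  3  4  4
 A  3  3  3  2  3  3  4
 A  4  4  4  3  2  3  4
 T  5  5  5  4  3  3  3
 G  6  5  6  5  4  4  4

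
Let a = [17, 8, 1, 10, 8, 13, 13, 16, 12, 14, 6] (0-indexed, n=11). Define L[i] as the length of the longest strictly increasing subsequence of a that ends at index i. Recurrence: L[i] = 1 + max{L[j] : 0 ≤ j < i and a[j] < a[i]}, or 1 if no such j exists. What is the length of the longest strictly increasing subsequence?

4

   i    0    1    2    3    4    5    6    7    8    9   10
a[i]   17    8    1   10    8   13   13   16   12   14    6
L[i]    1    1    1    2    2    3    3    4    3    4    2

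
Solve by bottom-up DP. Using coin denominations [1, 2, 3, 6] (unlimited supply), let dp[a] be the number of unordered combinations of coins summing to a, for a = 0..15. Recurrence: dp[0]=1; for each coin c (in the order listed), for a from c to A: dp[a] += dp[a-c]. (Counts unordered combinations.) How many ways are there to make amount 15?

after  coin     0     1     2     3     4     5     6     7     8     9    10    11    12    13    14    15
          1     1     1     1     1     1     1     1     1     1     1     1     1     1     1     1     1
          2     1     1     2     2     3     3     4     4     5     5     6     6     7     7     8     8
          3     1     1     2     3     4     5     7     8    10    12    14    16    19    21    24    27
          6     1     1     2     3     4     5     8     9    12    15    18    21    27    30    36    42

42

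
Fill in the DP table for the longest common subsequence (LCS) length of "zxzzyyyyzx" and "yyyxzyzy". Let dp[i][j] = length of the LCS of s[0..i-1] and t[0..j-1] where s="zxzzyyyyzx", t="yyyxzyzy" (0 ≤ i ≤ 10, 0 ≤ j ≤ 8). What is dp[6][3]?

   ''  y  y  y  x  z  y  z  y
''  0  0  0  0  0  0  0  0  0
 z  0  0  0  0  0  1  1  1  1
 x  0  0  0  0  1  1  1  1  1
 z  0  0  0  0  1  2  2  2  2
 z  0  0  0  0  1  2  2  3  3
 y  0  1  1  1  1  2  3  3  4
 y  0  1  2  2  2  2  3  3  4
 y  0  1  2  3  3  3  3  3  4
 y  0  1  2  3  3  3  4  4  4
 z  0  1  2  3  3  4  4  5  5
 x  0  1  2  3  4  4  4  5  5

2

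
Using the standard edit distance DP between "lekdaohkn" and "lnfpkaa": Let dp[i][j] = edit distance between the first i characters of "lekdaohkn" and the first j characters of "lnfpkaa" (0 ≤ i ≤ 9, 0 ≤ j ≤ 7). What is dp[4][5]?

   ''  l  n  f  p  k  a  a
''  0  1  2  3  4  5  6  7
 l  1  0  1  2  3  4  5  6
 e  2  1  1  2  3  4  5  6
 k  3  2  2  2  3  3  4  5
 d  4  3  3  3  3  4  4  5
 a  5  4  4  4  4  4  4  4
 o  6  5  5  5  5  5  5  5
 h  7  6  6  6  6  6  6  6
 k  8  7  7  7  7  6  7  7
 n  9  8  7  8  8  7  7  8

4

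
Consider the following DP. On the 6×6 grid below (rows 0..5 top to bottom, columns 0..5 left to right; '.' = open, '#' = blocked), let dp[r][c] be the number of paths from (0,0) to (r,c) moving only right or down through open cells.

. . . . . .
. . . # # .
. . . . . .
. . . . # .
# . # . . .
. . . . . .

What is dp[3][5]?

7

r\c   0   1   2   3   4   5
  0   1   1   1   1   1   1
  1   1   2   3   0   0   1
  2   1   3   6   6   6   7
  3   1   4  10  16   0   7
  4   0   4   0  16  16  23
  5   0   4   4  20  36  59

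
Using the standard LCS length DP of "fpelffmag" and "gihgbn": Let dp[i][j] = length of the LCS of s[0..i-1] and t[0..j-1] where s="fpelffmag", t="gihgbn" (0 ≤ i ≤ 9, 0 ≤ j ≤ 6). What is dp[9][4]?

1

   ''  g  i  h  g  b  n
''  0  0  0  0  0  0  0
 f  0  0  0  0  0  0  0
 p  0  0  0  0  0  0  0
 e  0  0  0  0  0  0  0
 l  0  0  0  0  0  0  0
 f  0  0  0  0  0  0  0
 f  0  0  0  0  0  0  0
 m  0  0  0  0  0  0  0
 a  0  0  0  0  0  0  0
 g  0  1  1  1  1  1  1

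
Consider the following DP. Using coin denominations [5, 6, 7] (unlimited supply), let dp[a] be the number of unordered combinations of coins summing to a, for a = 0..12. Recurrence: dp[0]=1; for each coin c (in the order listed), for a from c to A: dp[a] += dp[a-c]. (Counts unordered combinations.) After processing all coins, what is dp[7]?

after  coin     0     1     2     3     4     5     6     7     8     9    10    11    12
          5     1     0     0     0     0     1     0     0     0     0     1     0     0
          6     1     0     0     0     0     1     1     0     0     0     1     1     1
          7     1     0     0     0     0     1     1     1     0     0     1     1     2

1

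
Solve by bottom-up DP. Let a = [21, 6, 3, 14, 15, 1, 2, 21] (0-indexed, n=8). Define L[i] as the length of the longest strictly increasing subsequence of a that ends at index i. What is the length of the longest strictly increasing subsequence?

4

   i    0    1    2    3    4    5    6    7
a[i]   21    6    3   14   15    1    2   21
L[i]    1    1    1    2    3    1    2    4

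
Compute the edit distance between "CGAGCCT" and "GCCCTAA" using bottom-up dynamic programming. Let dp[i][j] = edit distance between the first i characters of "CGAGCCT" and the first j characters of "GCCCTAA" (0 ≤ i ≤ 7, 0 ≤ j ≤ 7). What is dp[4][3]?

3

   ''  G  C  C  C  T  A  A
''  0  1  2  3  4  5  6  7
 C  1  1  1  2  3  4  5  6
 G  2  1  2  2  3  4  5  6
 A  3  2  2  3  3  4  4  5
 G  4  3  3  3  4  4  5  5
 C  5  4  3  3  3  4  5  6
 C  6  5  4  3  3  4  5  6
 T  7  6  5  4  4  3  4  5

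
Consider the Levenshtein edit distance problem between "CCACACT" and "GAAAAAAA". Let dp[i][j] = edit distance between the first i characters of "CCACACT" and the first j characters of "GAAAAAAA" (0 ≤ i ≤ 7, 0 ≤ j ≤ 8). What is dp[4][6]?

   ''  G  A  A  A  A  A  A  A
''  0  1  2  3  4  5  6  7  8
 C  1  1  2  3  4  5  6  7  8
 C  2  2  2  3  4  5  6  7  8
 A  3  3  2  2  3  4  5  6  7
 C  4  4  3  3  3  4  5  6  7
 A  5  5  4  3  3  3  4  5  6
 C  6  6  5  4  4  4  4  5  6
 T  7  7  6  5  5  5  5  5  6

5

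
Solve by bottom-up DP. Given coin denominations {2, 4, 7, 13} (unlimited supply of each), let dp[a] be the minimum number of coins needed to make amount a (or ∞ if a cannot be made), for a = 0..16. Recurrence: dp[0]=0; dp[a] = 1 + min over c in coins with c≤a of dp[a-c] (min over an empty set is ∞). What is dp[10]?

3

 a  0  1  2  3  4  5  6  7  8  9 10 11 12 13 14 15 16
dp  0  -  1  -  1  -  2  1  2  2  3  2  3  1  2  2  3
(- denotes ∞ / unreachable)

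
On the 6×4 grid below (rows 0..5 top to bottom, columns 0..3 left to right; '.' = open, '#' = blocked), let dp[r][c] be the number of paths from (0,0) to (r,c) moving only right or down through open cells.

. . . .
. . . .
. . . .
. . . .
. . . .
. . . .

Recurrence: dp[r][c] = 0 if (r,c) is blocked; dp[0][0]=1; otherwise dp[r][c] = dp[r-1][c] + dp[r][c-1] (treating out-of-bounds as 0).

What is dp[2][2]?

6

r\c   0   1   2   3
  0   1   1   1   1
  1   1   2   3   4
  2   1   3   6  10
  3   1   4  10  20
  4   1   5  15  35
  5   1   6  21  56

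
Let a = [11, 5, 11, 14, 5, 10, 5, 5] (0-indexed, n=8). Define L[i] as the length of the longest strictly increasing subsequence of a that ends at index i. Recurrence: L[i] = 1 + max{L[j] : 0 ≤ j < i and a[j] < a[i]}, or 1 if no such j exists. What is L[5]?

2

   i    0    1    2    3    4    5    6    7
a[i]   11    5   11   14    5   10    5    5
L[i]    1    1    2    3    1    2    1    1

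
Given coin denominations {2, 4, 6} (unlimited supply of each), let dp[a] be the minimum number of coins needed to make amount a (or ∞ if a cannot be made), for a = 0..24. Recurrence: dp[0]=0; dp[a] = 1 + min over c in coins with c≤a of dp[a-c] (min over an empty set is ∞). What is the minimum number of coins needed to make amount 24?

 a  0  1  2  3  4  5  6  7  8  9 10 11 12 13 14 15 16 17 18 19 20 21 22 23 24
dp  0  -  1  -  1  -  1  -  2  -  2  -  2  -  3  -  3  -  3  -  4  -  4  -  4
(- denotes ∞ / unreachable)

4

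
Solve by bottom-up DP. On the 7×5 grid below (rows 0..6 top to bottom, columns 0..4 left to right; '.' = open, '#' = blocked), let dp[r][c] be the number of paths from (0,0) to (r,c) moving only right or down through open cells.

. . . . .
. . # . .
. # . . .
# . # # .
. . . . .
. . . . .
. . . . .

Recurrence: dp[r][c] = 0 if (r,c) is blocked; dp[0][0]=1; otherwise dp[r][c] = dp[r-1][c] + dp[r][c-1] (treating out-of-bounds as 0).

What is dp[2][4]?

r\c   0   1   2   3   4
  0   1   1   1   1   1
  1   1   2   0   1   2
  2   1   0   0   1   3
  3   0   0   0   0   3
  4   0   0   0   0   3
  5   0   0   0   0   3
  6   0   0   0   0   3

3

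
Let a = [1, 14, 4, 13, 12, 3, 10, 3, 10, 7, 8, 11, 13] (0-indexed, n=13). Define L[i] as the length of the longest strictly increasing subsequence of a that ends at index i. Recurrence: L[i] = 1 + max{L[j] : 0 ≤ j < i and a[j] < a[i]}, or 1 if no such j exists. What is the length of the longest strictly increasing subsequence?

   i    0    1    2    3    4    5    6    7    8    9   10   11   12
a[i]    1   14    4   13   12    3   10    3   10    7    8   11   13
L[i]    1    2    2    3    3    2    3    2    3    3    4    5    6

6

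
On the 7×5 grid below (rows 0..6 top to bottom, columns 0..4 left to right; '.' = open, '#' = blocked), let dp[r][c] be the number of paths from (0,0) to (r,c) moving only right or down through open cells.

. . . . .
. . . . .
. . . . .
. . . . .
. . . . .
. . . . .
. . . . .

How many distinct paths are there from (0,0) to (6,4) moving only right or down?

210

r\c   0   1   2   3   4
  0   1   1   1   1   1
  1   1   2   3   4   5
  2   1   3   6  10  15
  3   1   4  10  20  35
  4   1   5  15  35  70
  5   1   6  21  56 126
  6   1   7  28  84 210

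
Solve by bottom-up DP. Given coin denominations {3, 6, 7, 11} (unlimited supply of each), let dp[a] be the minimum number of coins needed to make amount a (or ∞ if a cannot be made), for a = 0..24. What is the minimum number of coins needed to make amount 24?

3

 a  0  1  2  3  4  5  6  7  8  9 10 11 12 13 14 15 16 17 18 19 20 21 22 23 24
dp  0  -  -  1  -  -  1  1  -  2  2  1  2  2  2  3  3  2  2  3  3  3  2  3  3
(- denotes ∞ / unreachable)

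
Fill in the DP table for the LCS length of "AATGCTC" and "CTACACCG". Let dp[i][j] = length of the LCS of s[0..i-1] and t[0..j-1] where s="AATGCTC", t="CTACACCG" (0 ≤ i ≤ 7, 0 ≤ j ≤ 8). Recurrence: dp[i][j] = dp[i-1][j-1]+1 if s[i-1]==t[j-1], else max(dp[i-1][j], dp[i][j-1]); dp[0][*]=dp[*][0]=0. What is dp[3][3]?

1

   ''  C  T  A  C  A  C  C  G
''  0  0  0  0  0  0  0  0  0
 A  0  0  0  1  1  1  1  1  1
 A  0  0  0  1  1  2  2  2  2
 T  0  0  1  1  1  2  2  2  2
 G  0  0  1  1  1  2  2  2  3
 C  0  1  1  1  2  2  3  3  3
 T  0  1  2  2  2  2  3  3  3
 C  0  1  2  2  3  3  3  4  4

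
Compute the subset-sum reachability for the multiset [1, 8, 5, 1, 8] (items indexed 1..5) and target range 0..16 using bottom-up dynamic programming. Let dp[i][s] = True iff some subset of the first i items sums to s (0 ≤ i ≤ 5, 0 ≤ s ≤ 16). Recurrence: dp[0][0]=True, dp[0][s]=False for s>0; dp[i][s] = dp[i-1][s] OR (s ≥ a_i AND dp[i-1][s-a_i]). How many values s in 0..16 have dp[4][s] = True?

12

i\s   0   1   2   3   4   5   6   7   8   9  10  11  12  13  14  15  16
  0   T   F   F   F   F   F   F   F   F   F   F   F   F   F   F   F   F
  1   T   T   F   F   F   F   F   F   F   F   F   F   F   F   F   F   F
  2   T   T   F   F   F   F   F   F   T   T   F   F   F   F   F   F   F
  3   T   T   F   F   F   T   T   F   T   T   F   F   F   T   T   F   F
  4   T   T   T   F   F   T   T   T   T   T   T   F   F   T   T   T   F
  5   T   T   T   F   F   T   T   T   T   T   T   F   F   T   T   T   T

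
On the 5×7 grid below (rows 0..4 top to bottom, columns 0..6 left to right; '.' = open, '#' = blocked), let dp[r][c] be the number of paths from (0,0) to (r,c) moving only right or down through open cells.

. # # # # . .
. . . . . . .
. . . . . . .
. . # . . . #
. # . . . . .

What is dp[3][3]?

r\c   0   1   2   3   4   5   6
  0   1   0   0   0   0   0   0
  1   1   1   1   1   1   1   1
  2   1   2   3   4   5   6   7
  3   1   3   0   4   9  15   0
  4   1   0   0   4  13  28  28

4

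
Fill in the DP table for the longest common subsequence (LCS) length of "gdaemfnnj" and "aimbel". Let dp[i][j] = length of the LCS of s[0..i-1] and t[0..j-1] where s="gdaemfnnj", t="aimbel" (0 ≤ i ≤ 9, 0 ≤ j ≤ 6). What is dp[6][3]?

2

   ''  a  i  m  b  e  l
''  0  0  0  0  0  0  0
 g  0  0  0  0  0  0  0
 d  0  0  0  0  0  0  0
 a  0  1  1  1  1  1  1
 e  0  1  1  1  1  2  2
 m  0  1  1  2  2  2  2
 f  0  1  1  2  2  2  2
 n  0  1  1  2  2  2  2
 n  0  1  1  2  2  2  2
 j  0  1  1  2  2  2  2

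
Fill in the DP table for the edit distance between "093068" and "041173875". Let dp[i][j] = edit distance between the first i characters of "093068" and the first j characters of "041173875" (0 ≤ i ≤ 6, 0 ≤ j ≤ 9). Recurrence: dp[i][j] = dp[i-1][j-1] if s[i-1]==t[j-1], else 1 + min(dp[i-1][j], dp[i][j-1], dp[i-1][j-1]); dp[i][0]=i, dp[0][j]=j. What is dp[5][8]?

   ''  0  4  1  1  7  3  8  7  5
''  0  1  2  3  4  5  6  7  8  9
 0  1  0  1  2  3  4  5  6  7  8
 9  2  1  1  2  3  4  5  6  7  8
 3  3  2  2  2  3  4  4  5  6  7
 0  4  3  3  3  3  4  5  5  6  7
 6  5  4  4  4  4  4  5  6  6  7
 8  6  5  5  5  5  5  5  5  6  7

6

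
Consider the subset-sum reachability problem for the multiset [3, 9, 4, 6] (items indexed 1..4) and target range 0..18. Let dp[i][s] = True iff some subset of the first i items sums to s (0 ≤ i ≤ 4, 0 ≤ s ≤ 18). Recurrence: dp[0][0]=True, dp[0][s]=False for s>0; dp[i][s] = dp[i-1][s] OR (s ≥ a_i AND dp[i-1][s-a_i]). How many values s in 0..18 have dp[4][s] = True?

i\s   0   1   2   3   4   5   6   7   8   9  10  11  12  13  14  15  16  17  18
  0   T   F   F   F   F   F   F   F   F   F   F   F   F   F   F   F   F   F   F
  1   T   F   F   T   F   F   F   F   F   F   F   F   F   F   F   F   F   F   F
  2   T   F   F   T   F   F   F   F   F   T   F   F   T   F   F   F   F   F   F
  3   T   F   F   T   T   F   F   T   F   T   F   F   T   T   F   F   T   F   F
  4   T   F   F   T   T   F   T   T   F   T   T   F   T   T   F   T   T   F   T

12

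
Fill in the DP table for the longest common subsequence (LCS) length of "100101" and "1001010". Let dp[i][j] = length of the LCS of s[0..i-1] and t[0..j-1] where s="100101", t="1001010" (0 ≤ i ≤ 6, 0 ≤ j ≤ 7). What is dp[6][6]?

   ''  1  0  0  1  0  1  0
''  0  0  0  0  0  0  0  0
 1  0  1  1  1  1  1  1  1
 0  0  1  2  2  2  2  2  2
 0  0  1  2  3  3  3  3  3
 1  0  1  2  3  4  4  4  4
 0  0  1  2  3  4  5  5  5
 1  0  1  2  3  4  5  6  6

6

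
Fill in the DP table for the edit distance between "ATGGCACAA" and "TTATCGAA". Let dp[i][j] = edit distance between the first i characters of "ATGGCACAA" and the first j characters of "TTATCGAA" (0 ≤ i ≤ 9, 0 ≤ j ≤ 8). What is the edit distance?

   ''  T  T  A  T  C  G  A  A
''  0  1  2  3  4  5  6  7  8
 A  1  1  2  2  3  4  5  6  7
 T  2  1  1  2  2  3  4  5  6
 G  3  2  2  2  3  3  3  4  5
 G  4  3  3  3  3  4  3  4  5
 C  5  4  4  4  4  3  4  4  5
 A  6  5  5  4  5  4  4  4  4
 C  7  6  6  5  5  5  5  5  5
 A  8  7  7  6  6  6  6  5  5
 A  9  8  8  7  7  7  7  6  5

5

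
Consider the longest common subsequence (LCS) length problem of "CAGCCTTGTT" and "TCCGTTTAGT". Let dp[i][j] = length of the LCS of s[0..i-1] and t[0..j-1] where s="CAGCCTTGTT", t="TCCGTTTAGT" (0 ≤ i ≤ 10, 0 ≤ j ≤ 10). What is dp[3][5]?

   ''  T  C  C  G  T  T  T  A  G  T
''  0  0  0  0  0  0  0  0  0  0  0
 C  0  0  1  1  1  1  1  1  1  1  1
 A  0  0  1  1  1  1  1  1  2  2  2
 G  0  0  1  1  2  2  2  2  2  3  3
 C  0  0  1  2  2  2  2  2  2  3  3
 C  0  0  1  2  2  2  2  2  2  3  3
 T  0  1  1  2  2  3  3  3  3  3  4
 T  0  1  1  2  2  3  4  4  4  4  4
 G  0  1  1  2  3  3  4  4  4  5  5
 T  0  1  1  2  3  4  4  5  5  5  6
 T  0  1  1  2  3  4  5  5  5  5  6

2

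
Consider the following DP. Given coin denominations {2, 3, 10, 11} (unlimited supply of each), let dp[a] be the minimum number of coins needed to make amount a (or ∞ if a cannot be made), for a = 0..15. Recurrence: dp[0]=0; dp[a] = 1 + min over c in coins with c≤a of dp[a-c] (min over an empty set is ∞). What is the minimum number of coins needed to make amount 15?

 a  0  1  2  3  4  5  6  7  8  9 10 11 12 13 14 15
dp  0  -  1  1  2  2  2  3  3  3  1  1  2  2  2  3
(- denotes ∞ / unreachable)

3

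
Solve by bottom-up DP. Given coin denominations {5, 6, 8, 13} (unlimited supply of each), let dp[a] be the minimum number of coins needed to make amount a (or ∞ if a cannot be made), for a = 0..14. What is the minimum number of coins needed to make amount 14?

 a  0  1  2  3  4  5  6  7  8  9 10 11 12 13 14
dp  0  -  -  -  -  1  1  -  1  -  2  2  2  1  2
(- denotes ∞ / unreachable)

2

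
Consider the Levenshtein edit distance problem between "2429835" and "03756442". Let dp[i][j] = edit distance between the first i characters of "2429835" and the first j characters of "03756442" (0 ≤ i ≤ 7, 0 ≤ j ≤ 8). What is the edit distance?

   ''  0  3  7  5  6  4  4  2
''  0  1  2  3  4  5  6  7  8
 2  1  1  2  3  4  5  6  7  7
 4  2  2  2  3  4  5  5  6  7
 2  3  3  3  3  4  5  6  6  6
 9  4  4  4  4  4  5  6  7  7
 8  5  5  5  5  5  5  6  7  8
 3  6  6  5  6  6  6  6  7  8
 5  7  7  6  6  6  7  7  7  8

8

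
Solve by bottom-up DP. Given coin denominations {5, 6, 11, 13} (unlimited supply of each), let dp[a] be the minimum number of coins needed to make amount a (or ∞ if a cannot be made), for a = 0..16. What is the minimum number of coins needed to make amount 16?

2

 a  0  1  2  3  4  5  6  7  8  9 10 11 12 13 14 15 16
dp  0  -  -  -  -  1  1  -  -  -  2  1  2  1  -  3  2
(- denotes ∞ / unreachable)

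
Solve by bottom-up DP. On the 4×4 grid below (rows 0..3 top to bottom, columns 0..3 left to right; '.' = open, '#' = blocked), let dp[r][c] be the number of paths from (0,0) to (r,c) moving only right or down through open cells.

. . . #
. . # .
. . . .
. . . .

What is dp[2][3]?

3

r\c   0   1   2   3
  0   1   1   1   0
  1   1   2   0   0
  2   1   3   3   3
  3   1   4   7  10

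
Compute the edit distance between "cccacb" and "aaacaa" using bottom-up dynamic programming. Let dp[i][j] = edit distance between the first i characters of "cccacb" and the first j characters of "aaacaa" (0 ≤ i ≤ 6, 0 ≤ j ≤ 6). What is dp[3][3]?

   ''  a  a  a  c  a  a
''  0  1  2  3  4  5  6
 c  1  1  2  3  3  4  5
 c  2  2  2  3  3  4  5
 c  3  3  3  3  3  4  5
 a  4  3  3  3  4  3  4
 c  5  4  4  4  3  4  4
 b  6  5  5  5  4  4  5

3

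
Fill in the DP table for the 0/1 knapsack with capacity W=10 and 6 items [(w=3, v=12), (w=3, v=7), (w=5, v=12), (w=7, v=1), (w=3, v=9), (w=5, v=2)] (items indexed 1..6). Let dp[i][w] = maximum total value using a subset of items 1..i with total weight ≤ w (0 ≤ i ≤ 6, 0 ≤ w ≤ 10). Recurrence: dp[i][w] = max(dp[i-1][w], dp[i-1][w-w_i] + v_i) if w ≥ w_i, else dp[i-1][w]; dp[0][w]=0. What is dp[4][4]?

12

i\w   0   1   2   3   4   5   6   7   8   9  10
  0   0   0   0   0   0   0   0   0   0   0   0
  1   0   0   0  12  12  12  12  12  12  12  12
  2   0   0   0  12  12  12  19  19  19  19  19
  3   0   0   0  12  12  12  19  19  24  24  24
  4   0   0   0  12  12  12  19  19  24  24  24
  5   0   0   0  12  12  12  21  21  24  28  28
  6   0   0   0  12  12  12  21  21  24  28  28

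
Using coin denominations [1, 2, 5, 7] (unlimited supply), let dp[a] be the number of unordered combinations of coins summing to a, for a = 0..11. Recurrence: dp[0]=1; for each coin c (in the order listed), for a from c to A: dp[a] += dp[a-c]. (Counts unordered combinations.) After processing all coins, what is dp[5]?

after  coin     0     1     2     3     4     5     6     7     8     9    10    11
          1     1     1     1     1     1     1     1     1     1     1     1     1
          2     1     1     2     2     3     3     4     4     5     5     6     6
          5     1     1     2     2     3     4     5     6     7     8    10    11
          7     1     1     2     2     3     4     5     7     8    10    12    14

4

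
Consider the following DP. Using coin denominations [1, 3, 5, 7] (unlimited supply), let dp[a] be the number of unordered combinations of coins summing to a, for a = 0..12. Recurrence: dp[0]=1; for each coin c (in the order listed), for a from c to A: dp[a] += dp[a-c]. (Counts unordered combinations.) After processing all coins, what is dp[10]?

9

after  coin     0     1     2     3     4     5     6     7     8     9    10    11    12
          1     1     1     1     1     1     1     1     1     1     1     1     1     1
          3     1     1     1     2     2     2     3     3     3     4     4     4     5
          5     1     1     1     2     2     3     4     4     5     6     7     8     9
          7     1     1     1     2     2     3     4     5     6     7     9    10    12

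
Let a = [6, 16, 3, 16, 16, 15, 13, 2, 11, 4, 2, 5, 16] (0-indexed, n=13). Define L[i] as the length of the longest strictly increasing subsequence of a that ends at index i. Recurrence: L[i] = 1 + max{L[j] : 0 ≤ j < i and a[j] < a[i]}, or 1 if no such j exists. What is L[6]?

   i    0    1    2    3    4    5    6    7    8    9   10   11   12
a[i]    6   16    3   16   16   15   13    2   11    4    2    5   16
L[i]    1    2    1    2    2    2    2    1    2    2    1    3    4

2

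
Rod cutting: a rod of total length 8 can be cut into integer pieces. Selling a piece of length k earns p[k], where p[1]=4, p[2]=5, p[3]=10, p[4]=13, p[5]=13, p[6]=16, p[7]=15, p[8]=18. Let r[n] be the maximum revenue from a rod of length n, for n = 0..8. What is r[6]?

   n    0    1    2    3    4    5    6    7    8
r[n]    0    4    8   12   16   20   24   28   32

24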